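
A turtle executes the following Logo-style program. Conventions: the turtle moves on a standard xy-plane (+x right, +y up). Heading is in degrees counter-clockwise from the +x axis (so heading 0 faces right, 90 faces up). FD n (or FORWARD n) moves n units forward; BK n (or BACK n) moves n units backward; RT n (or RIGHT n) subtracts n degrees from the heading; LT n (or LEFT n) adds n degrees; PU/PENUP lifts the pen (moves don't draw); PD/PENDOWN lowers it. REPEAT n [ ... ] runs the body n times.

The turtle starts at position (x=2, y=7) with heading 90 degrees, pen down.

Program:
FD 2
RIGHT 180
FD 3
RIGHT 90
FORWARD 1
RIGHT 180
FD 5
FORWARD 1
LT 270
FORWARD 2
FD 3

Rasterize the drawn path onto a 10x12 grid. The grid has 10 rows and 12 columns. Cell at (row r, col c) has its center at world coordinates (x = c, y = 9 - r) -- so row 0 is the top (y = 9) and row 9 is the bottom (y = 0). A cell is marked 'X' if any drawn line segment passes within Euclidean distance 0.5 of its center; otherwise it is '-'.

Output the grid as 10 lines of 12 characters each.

Segment 0: (2,7) -> (2,9)
Segment 1: (2,9) -> (2,6)
Segment 2: (2,6) -> (1,6)
Segment 3: (1,6) -> (6,6)
Segment 4: (6,6) -> (7,6)
Segment 5: (7,6) -> (7,4)
Segment 6: (7,4) -> (7,1)

Answer: --X---------
--X---------
--X---------
-XXXXXXX----
-------X----
-------X----
-------X----
-------X----
-------X----
------------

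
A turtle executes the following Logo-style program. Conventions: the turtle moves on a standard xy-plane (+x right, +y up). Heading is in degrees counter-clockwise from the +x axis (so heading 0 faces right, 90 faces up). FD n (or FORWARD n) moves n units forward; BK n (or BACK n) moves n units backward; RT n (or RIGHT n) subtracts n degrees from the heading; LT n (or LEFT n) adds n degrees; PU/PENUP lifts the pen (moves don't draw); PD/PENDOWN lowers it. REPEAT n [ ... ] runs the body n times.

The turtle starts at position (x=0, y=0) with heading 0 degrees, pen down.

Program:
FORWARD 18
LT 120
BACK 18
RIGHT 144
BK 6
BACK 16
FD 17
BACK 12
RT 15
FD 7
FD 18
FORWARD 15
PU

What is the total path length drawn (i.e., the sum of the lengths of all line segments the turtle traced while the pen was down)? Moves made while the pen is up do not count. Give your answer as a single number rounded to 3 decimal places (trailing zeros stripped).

Answer: 127

Derivation:
Executing turtle program step by step:
Start: pos=(0,0), heading=0, pen down
FD 18: (0,0) -> (18,0) [heading=0, draw]
LT 120: heading 0 -> 120
BK 18: (18,0) -> (27,-15.588) [heading=120, draw]
RT 144: heading 120 -> 336
BK 6: (27,-15.588) -> (21.519,-13.148) [heading=336, draw]
BK 16: (21.519,-13.148) -> (6.902,-6.64) [heading=336, draw]
FD 17: (6.902,-6.64) -> (22.432,-13.555) [heading=336, draw]
BK 12: (22.432,-13.555) -> (11.47,-8.674) [heading=336, draw]
RT 15: heading 336 -> 321
FD 7: (11.47,-8.674) -> (16.91,-13.079) [heading=321, draw]
FD 18: (16.91,-13.079) -> (30.898,-24.407) [heading=321, draw]
FD 15: (30.898,-24.407) -> (42.556,-33.847) [heading=321, draw]
PU: pen up
Final: pos=(42.556,-33.847), heading=321, 9 segment(s) drawn

Segment lengths:
  seg 1: (0,0) -> (18,0), length = 18
  seg 2: (18,0) -> (27,-15.588), length = 18
  seg 3: (27,-15.588) -> (21.519,-13.148), length = 6
  seg 4: (21.519,-13.148) -> (6.902,-6.64), length = 16
  seg 5: (6.902,-6.64) -> (22.432,-13.555), length = 17
  seg 6: (22.432,-13.555) -> (11.47,-8.674), length = 12
  seg 7: (11.47,-8.674) -> (16.91,-13.079), length = 7
  seg 8: (16.91,-13.079) -> (30.898,-24.407), length = 18
  seg 9: (30.898,-24.407) -> (42.556,-33.847), length = 15
Total = 127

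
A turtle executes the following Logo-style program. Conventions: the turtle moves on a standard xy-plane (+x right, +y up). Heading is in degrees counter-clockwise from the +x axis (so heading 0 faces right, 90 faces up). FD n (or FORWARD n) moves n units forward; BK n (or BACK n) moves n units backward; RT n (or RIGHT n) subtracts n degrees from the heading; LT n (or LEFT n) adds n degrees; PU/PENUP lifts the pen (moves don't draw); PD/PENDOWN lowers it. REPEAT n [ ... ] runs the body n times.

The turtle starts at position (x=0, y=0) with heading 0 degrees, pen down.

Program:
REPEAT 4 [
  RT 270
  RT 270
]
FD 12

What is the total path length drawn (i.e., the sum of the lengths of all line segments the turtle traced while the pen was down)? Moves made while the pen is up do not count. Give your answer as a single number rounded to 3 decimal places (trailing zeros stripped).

Answer: 12

Derivation:
Executing turtle program step by step:
Start: pos=(0,0), heading=0, pen down
REPEAT 4 [
  -- iteration 1/4 --
  RT 270: heading 0 -> 90
  RT 270: heading 90 -> 180
  -- iteration 2/4 --
  RT 270: heading 180 -> 270
  RT 270: heading 270 -> 0
  -- iteration 3/4 --
  RT 270: heading 0 -> 90
  RT 270: heading 90 -> 180
  -- iteration 4/4 --
  RT 270: heading 180 -> 270
  RT 270: heading 270 -> 0
]
FD 12: (0,0) -> (12,0) [heading=0, draw]
Final: pos=(12,0), heading=0, 1 segment(s) drawn

Segment lengths:
  seg 1: (0,0) -> (12,0), length = 12
Total = 12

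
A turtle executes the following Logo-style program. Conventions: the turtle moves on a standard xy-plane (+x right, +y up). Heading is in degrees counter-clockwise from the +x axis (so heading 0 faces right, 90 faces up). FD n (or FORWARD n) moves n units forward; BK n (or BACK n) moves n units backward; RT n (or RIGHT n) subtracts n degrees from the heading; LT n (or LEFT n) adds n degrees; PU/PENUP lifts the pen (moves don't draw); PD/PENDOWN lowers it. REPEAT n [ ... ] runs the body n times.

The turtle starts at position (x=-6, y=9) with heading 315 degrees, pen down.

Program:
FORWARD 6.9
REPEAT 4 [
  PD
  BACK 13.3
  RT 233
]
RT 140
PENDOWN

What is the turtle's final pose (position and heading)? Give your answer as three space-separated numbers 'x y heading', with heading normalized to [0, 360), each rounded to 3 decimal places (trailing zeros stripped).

Answer: -12.894 12.212 323

Derivation:
Executing turtle program step by step:
Start: pos=(-6,9), heading=315, pen down
FD 6.9: (-6,9) -> (-1.121,4.121) [heading=315, draw]
REPEAT 4 [
  -- iteration 1/4 --
  PD: pen down
  BK 13.3: (-1.121,4.121) -> (-10.525,13.525) [heading=315, draw]
  RT 233: heading 315 -> 82
  -- iteration 2/4 --
  PD: pen down
  BK 13.3: (-10.525,13.525) -> (-12.376,0.355) [heading=82, draw]
  RT 233: heading 82 -> 209
  -- iteration 3/4 --
  PD: pen down
  BK 13.3: (-12.376,0.355) -> (-0.744,6.803) [heading=209, draw]
  RT 233: heading 209 -> 336
  -- iteration 4/4 --
  PD: pen down
  BK 13.3: (-0.744,6.803) -> (-12.894,12.212) [heading=336, draw]
  RT 233: heading 336 -> 103
]
RT 140: heading 103 -> 323
PD: pen down
Final: pos=(-12.894,12.212), heading=323, 5 segment(s) drawn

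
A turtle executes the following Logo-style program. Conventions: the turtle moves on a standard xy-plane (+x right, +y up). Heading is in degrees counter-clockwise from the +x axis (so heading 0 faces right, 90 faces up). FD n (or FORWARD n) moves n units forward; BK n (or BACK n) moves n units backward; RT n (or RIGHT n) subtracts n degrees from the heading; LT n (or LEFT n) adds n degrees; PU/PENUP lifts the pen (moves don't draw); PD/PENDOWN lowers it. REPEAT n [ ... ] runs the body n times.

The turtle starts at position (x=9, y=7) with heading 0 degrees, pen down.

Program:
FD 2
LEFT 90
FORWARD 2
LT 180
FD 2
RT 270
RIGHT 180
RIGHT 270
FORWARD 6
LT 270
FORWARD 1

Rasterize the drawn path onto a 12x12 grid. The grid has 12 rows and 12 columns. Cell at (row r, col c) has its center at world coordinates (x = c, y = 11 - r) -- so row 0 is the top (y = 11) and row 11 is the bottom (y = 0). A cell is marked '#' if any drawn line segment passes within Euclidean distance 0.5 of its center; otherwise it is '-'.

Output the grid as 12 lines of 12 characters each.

Segment 0: (9,7) -> (11,7)
Segment 1: (11,7) -> (11,9)
Segment 2: (11,9) -> (11,7)
Segment 3: (11,7) -> (11,1)
Segment 4: (11,1) -> (10,1)

Answer: ------------
------------
-----------#
-----------#
---------###
-----------#
-----------#
-----------#
-----------#
-----------#
----------##
------------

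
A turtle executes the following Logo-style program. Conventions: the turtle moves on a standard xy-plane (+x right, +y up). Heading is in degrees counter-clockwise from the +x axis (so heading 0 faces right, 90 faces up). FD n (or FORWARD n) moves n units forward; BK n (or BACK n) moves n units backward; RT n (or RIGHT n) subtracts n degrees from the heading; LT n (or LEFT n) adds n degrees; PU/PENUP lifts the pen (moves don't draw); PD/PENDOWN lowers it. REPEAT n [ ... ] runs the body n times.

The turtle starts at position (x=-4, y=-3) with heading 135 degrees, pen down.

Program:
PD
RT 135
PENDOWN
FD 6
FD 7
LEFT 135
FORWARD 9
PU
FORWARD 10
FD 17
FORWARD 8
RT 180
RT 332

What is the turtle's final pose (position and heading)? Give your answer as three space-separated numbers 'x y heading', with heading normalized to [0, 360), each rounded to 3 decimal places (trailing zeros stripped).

Answer: -22.113 28.113 343

Derivation:
Executing turtle program step by step:
Start: pos=(-4,-3), heading=135, pen down
PD: pen down
RT 135: heading 135 -> 0
PD: pen down
FD 6: (-4,-3) -> (2,-3) [heading=0, draw]
FD 7: (2,-3) -> (9,-3) [heading=0, draw]
LT 135: heading 0 -> 135
FD 9: (9,-3) -> (2.636,3.364) [heading=135, draw]
PU: pen up
FD 10: (2.636,3.364) -> (-4.435,10.435) [heading=135, move]
FD 17: (-4.435,10.435) -> (-16.456,22.456) [heading=135, move]
FD 8: (-16.456,22.456) -> (-22.113,28.113) [heading=135, move]
RT 180: heading 135 -> 315
RT 332: heading 315 -> 343
Final: pos=(-22.113,28.113), heading=343, 3 segment(s) drawn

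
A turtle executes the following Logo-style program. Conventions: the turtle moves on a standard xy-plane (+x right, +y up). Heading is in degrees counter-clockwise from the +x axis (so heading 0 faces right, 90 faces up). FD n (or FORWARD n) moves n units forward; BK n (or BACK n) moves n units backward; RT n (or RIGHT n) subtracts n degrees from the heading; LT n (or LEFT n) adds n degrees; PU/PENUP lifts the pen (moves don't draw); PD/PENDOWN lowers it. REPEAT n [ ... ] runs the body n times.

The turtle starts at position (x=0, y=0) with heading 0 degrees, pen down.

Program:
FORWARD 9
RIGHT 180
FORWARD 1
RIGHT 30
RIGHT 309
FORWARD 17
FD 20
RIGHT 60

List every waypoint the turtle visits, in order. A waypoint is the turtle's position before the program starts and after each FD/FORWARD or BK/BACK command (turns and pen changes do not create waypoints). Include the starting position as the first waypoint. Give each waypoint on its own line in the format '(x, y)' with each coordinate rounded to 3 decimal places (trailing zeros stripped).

Executing turtle program step by step:
Start: pos=(0,0), heading=0, pen down
FD 9: (0,0) -> (9,0) [heading=0, draw]
RT 180: heading 0 -> 180
FD 1: (9,0) -> (8,0) [heading=180, draw]
RT 30: heading 180 -> 150
RT 309: heading 150 -> 201
FD 17: (8,0) -> (-7.871,-6.092) [heading=201, draw]
FD 20: (-7.871,-6.092) -> (-26.542,-13.26) [heading=201, draw]
RT 60: heading 201 -> 141
Final: pos=(-26.542,-13.26), heading=141, 4 segment(s) drawn
Waypoints (5 total):
(0, 0)
(9, 0)
(8, 0)
(-7.871, -6.092)
(-26.542, -13.26)

Answer: (0, 0)
(9, 0)
(8, 0)
(-7.871, -6.092)
(-26.542, -13.26)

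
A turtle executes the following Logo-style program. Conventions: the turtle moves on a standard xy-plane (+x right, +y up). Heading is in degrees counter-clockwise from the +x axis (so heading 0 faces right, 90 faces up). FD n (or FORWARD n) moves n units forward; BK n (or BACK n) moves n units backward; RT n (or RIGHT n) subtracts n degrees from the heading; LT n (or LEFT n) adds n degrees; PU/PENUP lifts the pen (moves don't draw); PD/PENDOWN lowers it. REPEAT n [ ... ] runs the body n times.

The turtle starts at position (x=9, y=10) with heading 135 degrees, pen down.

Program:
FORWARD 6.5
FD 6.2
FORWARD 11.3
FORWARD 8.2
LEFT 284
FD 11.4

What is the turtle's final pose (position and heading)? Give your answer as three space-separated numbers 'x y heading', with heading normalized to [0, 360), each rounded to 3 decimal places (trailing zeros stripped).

Executing turtle program step by step:
Start: pos=(9,10), heading=135, pen down
FD 6.5: (9,10) -> (4.404,14.596) [heading=135, draw]
FD 6.2: (4.404,14.596) -> (0.02,18.98) [heading=135, draw]
FD 11.3: (0.02,18.98) -> (-7.971,26.971) [heading=135, draw]
FD 8.2: (-7.971,26.971) -> (-13.769,32.769) [heading=135, draw]
LT 284: heading 135 -> 59
FD 11.4: (-13.769,32.769) -> (-7.897,42.541) [heading=59, draw]
Final: pos=(-7.897,42.541), heading=59, 5 segment(s) drawn

Answer: -7.897 42.541 59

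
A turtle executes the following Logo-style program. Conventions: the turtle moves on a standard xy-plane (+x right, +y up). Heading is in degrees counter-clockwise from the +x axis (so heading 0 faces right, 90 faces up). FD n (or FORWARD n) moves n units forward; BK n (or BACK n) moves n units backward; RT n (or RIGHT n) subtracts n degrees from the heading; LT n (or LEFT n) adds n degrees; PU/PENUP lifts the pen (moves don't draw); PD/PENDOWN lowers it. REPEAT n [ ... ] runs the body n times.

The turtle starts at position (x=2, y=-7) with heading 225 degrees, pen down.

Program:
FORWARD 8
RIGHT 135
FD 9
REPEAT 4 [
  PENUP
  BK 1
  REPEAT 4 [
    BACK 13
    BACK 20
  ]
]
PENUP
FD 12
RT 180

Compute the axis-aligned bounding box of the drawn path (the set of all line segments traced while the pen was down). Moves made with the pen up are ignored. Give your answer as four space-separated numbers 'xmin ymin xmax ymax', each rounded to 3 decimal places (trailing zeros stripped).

Executing turtle program step by step:
Start: pos=(2,-7), heading=225, pen down
FD 8: (2,-7) -> (-3.657,-12.657) [heading=225, draw]
RT 135: heading 225 -> 90
FD 9: (-3.657,-12.657) -> (-3.657,-3.657) [heading=90, draw]
REPEAT 4 [
  -- iteration 1/4 --
  PU: pen up
  BK 1: (-3.657,-3.657) -> (-3.657,-4.657) [heading=90, move]
  REPEAT 4 [
    -- iteration 1/4 --
    BK 13: (-3.657,-4.657) -> (-3.657,-17.657) [heading=90, move]
    BK 20: (-3.657,-17.657) -> (-3.657,-37.657) [heading=90, move]
    -- iteration 2/4 --
    BK 13: (-3.657,-37.657) -> (-3.657,-50.657) [heading=90, move]
    BK 20: (-3.657,-50.657) -> (-3.657,-70.657) [heading=90, move]
    -- iteration 3/4 --
    BK 13: (-3.657,-70.657) -> (-3.657,-83.657) [heading=90, move]
    BK 20: (-3.657,-83.657) -> (-3.657,-103.657) [heading=90, move]
    -- iteration 4/4 --
    BK 13: (-3.657,-103.657) -> (-3.657,-116.657) [heading=90, move]
    BK 20: (-3.657,-116.657) -> (-3.657,-136.657) [heading=90, move]
  ]
  -- iteration 2/4 --
  PU: pen up
  BK 1: (-3.657,-136.657) -> (-3.657,-137.657) [heading=90, move]
  REPEAT 4 [
    -- iteration 1/4 --
    BK 13: (-3.657,-137.657) -> (-3.657,-150.657) [heading=90, move]
    BK 20: (-3.657,-150.657) -> (-3.657,-170.657) [heading=90, move]
    -- iteration 2/4 --
    BK 13: (-3.657,-170.657) -> (-3.657,-183.657) [heading=90, move]
    BK 20: (-3.657,-183.657) -> (-3.657,-203.657) [heading=90, move]
    -- iteration 3/4 --
    BK 13: (-3.657,-203.657) -> (-3.657,-216.657) [heading=90, move]
    BK 20: (-3.657,-216.657) -> (-3.657,-236.657) [heading=90, move]
    -- iteration 4/4 --
    BK 13: (-3.657,-236.657) -> (-3.657,-249.657) [heading=90, move]
    BK 20: (-3.657,-249.657) -> (-3.657,-269.657) [heading=90, move]
  ]
  -- iteration 3/4 --
  PU: pen up
  BK 1: (-3.657,-269.657) -> (-3.657,-270.657) [heading=90, move]
  REPEAT 4 [
    -- iteration 1/4 --
    BK 13: (-3.657,-270.657) -> (-3.657,-283.657) [heading=90, move]
    BK 20: (-3.657,-283.657) -> (-3.657,-303.657) [heading=90, move]
    -- iteration 2/4 --
    BK 13: (-3.657,-303.657) -> (-3.657,-316.657) [heading=90, move]
    BK 20: (-3.657,-316.657) -> (-3.657,-336.657) [heading=90, move]
    -- iteration 3/4 --
    BK 13: (-3.657,-336.657) -> (-3.657,-349.657) [heading=90, move]
    BK 20: (-3.657,-349.657) -> (-3.657,-369.657) [heading=90, move]
    -- iteration 4/4 --
    BK 13: (-3.657,-369.657) -> (-3.657,-382.657) [heading=90, move]
    BK 20: (-3.657,-382.657) -> (-3.657,-402.657) [heading=90, move]
  ]
  -- iteration 4/4 --
  PU: pen up
  BK 1: (-3.657,-402.657) -> (-3.657,-403.657) [heading=90, move]
  REPEAT 4 [
    -- iteration 1/4 --
    BK 13: (-3.657,-403.657) -> (-3.657,-416.657) [heading=90, move]
    BK 20: (-3.657,-416.657) -> (-3.657,-436.657) [heading=90, move]
    -- iteration 2/4 --
    BK 13: (-3.657,-436.657) -> (-3.657,-449.657) [heading=90, move]
    BK 20: (-3.657,-449.657) -> (-3.657,-469.657) [heading=90, move]
    -- iteration 3/4 --
    BK 13: (-3.657,-469.657) -> (-3.657,-482.657) [heading=90, move]
    BK 20: (-3.657,-482.657) -> (-3.657,-502.657) [heading=90, move]
    -- iteration 4/4 --
    BK 13: (-3.657,-502.657) -> (-3.657,-515.657) [heading=90, move]
    BK 20: (-3.657,-515.657) -> (-3.657,-535.657) [heading=90, move]
  ]
]
PU: pen up
FD 12: (-3.657,-535.657) -> (-3.657,-523.657) [heading=90, move]
RT 180: heading 90 -> 270
Final: pos=(-3.657,-523.657), heading=270, 2 segment(s) drawn

Segment endpoints: x in {-3.657, -3.657, 2}, y in {-12.657, -7, -3.657}
xmin=-3.657, ymin=-12.657, xmax=2, ymax=-3.657

Answer: -3.657 -12.657 2 -3.657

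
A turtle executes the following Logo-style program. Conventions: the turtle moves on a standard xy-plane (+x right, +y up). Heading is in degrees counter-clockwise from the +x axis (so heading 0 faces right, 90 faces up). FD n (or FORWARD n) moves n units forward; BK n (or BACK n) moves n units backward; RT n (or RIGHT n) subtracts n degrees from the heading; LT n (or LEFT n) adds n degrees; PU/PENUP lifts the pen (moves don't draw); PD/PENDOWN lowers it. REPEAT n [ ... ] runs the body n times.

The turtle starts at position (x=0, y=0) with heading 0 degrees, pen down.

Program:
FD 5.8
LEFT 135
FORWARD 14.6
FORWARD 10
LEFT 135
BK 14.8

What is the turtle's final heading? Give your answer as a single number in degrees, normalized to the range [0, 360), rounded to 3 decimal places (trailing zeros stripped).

Executing turtle program step by step:
Start: pos=(0,0), heading=0, pen down
FD 5.8: (0,0) -> (5.8,0) [heading=0, draw]
LT 135: heading 0 -> 135
FD 14.6: (5.8,0) -> (-4.524,10.324) [heading=135, draw]
FD 10: (-4.524,10.324) -> (-11.595,17.395) [heading=135, draw]
LT 135: heading 135 -> 270
BK 14.8: (-11.595,17.395) -> (-11.595,32.195) [heading=270, draw]
Final: pos=(-11.595,32.195), heading=270, 4 segment(s) drawn

Answer: 270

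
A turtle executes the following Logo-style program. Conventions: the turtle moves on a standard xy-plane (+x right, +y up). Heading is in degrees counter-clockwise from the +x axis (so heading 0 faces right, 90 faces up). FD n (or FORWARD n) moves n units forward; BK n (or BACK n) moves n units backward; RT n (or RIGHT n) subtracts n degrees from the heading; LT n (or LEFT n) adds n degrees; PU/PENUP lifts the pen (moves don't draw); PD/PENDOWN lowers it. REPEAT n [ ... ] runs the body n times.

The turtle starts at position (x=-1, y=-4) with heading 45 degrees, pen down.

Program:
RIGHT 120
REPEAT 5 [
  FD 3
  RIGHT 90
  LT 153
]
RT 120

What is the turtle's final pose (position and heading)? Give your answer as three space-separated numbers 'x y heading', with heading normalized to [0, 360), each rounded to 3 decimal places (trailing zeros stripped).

Executing turtle program step by step:
Start: pos=(-1,-4), heading=45, pen down
RT 120: heading 45 -> 285
REPEAT 5 [
  -- iteration 1/5 --
  FD 3: (-1,-4) -> (-0.224,-6.898) [heading=285, draw]
  RT 90: heading 285 -> 195
  LT 153: heading 195 -> 348
  -- iteration 2/5 --
  FD 3: (-0.224,-6.898) -> (2.711,-7.522) [heading=348, draw]
  RT 90: heading 348 -> 258
  LT 153: heading 258 -> 51
  -- iteration 3/5 --
  FD 3: (2.711,-7.522) -> (4.599,-5.19) [heading=51, draw]
  RT 90: heading 51 -> 321
  LT 153: heading 321 -> 114
  -- iteration 4/5 --
  FD 3: (4.599,-5.19) -> (3.379,-2.449) [heading=114, draw]
  RT 90: heading 114 -> 24
  LT 153: heading 24 -> 177
  -- iteration 5/5 --
  FD 3: (3.379,-2.449) -> (0.383,-2.292) [heading=177, draw]
  RT 90: heading 177 -> 87
  LT 153: heading 87 -> 240
]
RT 120: heading 240 -> 120
Final: pos=(0.383,-2.292), heading=120, 5 segment(s) drawn

Answer: 0.383 -2.292 120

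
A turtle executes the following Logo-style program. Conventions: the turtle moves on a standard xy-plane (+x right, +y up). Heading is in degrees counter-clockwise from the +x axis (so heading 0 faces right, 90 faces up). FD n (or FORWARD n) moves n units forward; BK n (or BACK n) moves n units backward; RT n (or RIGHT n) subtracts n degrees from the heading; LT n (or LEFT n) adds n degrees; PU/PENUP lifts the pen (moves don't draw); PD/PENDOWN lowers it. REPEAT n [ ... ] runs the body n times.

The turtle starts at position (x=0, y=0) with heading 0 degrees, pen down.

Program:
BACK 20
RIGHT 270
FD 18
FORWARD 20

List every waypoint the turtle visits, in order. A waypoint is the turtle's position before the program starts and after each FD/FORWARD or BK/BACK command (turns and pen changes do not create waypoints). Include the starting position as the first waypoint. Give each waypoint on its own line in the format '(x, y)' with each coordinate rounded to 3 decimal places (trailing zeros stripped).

Executing turtle program step by step:
Start: pos=(0,0), heading=0, pen down
BK 20: (0,0) -> (-20,0) [heading=0, draw]
RT 270: heading 0 -> 90
FD 18: (-20,0) -> (-20,18) [heading=90, draw]
FD 20: (-20,18) -> (-20,38) [heading=90, draw]
Final: pos=(-20,38), heading=90, 3 segment(s) drawn
Waypoints (4 total):
(0, 0)
(-20, 0)
(-20, 18)
(-20, 38)

Answer: (0, 0)
(-20, 0)
(-20, 18)
(-20, 38)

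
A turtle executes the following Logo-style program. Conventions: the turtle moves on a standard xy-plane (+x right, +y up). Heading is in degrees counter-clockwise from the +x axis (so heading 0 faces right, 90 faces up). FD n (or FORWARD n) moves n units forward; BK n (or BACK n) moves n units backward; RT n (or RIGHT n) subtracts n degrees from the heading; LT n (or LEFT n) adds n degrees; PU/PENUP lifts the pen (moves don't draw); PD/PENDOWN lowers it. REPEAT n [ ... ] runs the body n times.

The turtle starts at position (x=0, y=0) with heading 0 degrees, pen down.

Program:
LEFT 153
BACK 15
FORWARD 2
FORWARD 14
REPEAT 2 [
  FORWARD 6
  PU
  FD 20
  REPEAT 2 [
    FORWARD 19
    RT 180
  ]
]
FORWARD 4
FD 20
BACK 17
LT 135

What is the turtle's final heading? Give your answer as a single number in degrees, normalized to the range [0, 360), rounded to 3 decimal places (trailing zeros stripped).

Answer: 288

Derivation:
Executing turtle program step by step:
Start: pos=(0,0), heading=0, pen down
LT 153: heading 0 -> 153
BK 15: (0,0) -> (13.365,-6.81) [heading=153, draw]
FD 2: (13.365,-6.81) -> (11.583,-5.902) [heading=153, draw]
FD 14: (11.583,-5.902) -> (-0.891,0.454) [heading=153, draw]
REPEAT 2 [
  -- iteration 1/2 --
  FD 6: (-0.891,0.454) -> (-6.237,3.178) [heading=153, draw]
  PU: pen up
  FD 20: (-6.237,3.178) -> (-24.057,12.258) [heading=153, move]
  REPEAT 2 [
    -- iteration 1/2 --
    FD 19: (-24.057,12.258) -> (-40.986,20.884) [heading=153, move]
    RT 180: heading 153 -> 333
    -- iteration 2/2 --
    FD 19: (-40.986,20.884) -> (-24.057,12.258) [heading=333, move]
    RT 180: heading 333 -> 153
  ]
  -- iteration 2/2 --
  FD 6: (-24.057,12.258) -> (-29.403,14.982) [heading=153, move]
  PU: pen up
  FD 20: (-29.403,14.982) -> (-47.223,24.061) [heading=153, move]
  REPEAT 2 [
    -- iteration 1/2 --
    FD 19: (-47.223,24.061) -> (-64.152,32.687) [heading=153, move]
    RT 180: heading 153 -> 333
    -- iteration 2/2 --
    FD 19: (-64.152,32.687) -> (-47.223,24.061) [heading=333, move]
    RT 180: heading 333 -> 153
  ]
]
FD 4: (-47.223,24.061) -> (-50.787,25.877) [heading=153, move]
FD 20: (-50.787,25.877) -> (-68.608,34.957) [heading=153, move]
BK 17: (-68.608,34.957) -> (-53.46,27.239) [heading=153, move]
LT 135: heading 153 -> 288
Final: pos=(-53.46,27.239), heading=288, 4 segment(s) drawn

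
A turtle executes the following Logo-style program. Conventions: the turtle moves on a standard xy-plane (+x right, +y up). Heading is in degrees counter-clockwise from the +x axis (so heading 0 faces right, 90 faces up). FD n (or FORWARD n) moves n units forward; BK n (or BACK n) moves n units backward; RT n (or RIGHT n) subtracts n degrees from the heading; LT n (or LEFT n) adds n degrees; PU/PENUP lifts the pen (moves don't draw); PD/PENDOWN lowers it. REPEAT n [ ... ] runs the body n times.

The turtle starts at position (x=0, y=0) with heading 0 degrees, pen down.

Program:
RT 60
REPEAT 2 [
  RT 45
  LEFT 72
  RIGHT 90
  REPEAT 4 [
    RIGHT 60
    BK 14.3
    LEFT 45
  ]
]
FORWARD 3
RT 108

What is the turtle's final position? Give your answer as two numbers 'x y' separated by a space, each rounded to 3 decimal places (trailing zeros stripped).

Executing turtle program step by step:
Start: pos=(0,0), heading=0, pen down
RT 60: heading 0 -> 300
REPEAT 2 [
  -- iteration 1/2 --
  RT 45: heading 300 -> 255
  LT 72: heading 255 -> 327
  RT 90: heading 327 -> 237
  REPEAT 4 [
    -- iteration 1/4 --
    RT 60: heading 237 -> 177
    BK 14.3: (0,0) -> (14.28,-0.748) [heading=177, draw]
    LT 45: heading 177 -> 222
    -- iteration 2/4 --
    RT 60: heading 222 -> 162
    BK 14.3: (14.28,-0.748) -> (27.881,-5.167) [heading=162, draw]
    LT 45: heading 162 -> 207
    -- iteration 3/4 --
    RT 60: heading 207 -> 147
    BK 14.3: (27.881,-5.167) -> (39.873,-12.956) [heading=147, draw]
    LT 45: heading 147 -> 192
    -- iteration 4/4 --
    RT 60: heading 192 -> 132
    BK 14.3: (39.873,-12.956) -> (49.442,-23.583) [heading=132, draw]
    LT 45: heading 132 -> 177
  ]
  -- iteration 2/2 --
  RT 45: heading 177 -> 132
  LT 72: heading 132 -> 204
  RT 90: heading 204 -> 114
  REPEAT 4 [
    -- iteration 1/4 --
    RT 60: heading 114 -> 54
    BK 14.3: (49.442,-23.583) -> (41.037,-35.152) [heading=54, draw]
    LT 45: heading 54 -> 99
    -- iteration 2/4 --
    RT 60: heading 99 -> 39
    BK 14.3: (41.037,-35.152) -> (29.924,-44.151) [heading=39, draw]
    LT 45: heading 39 -> 84
    -- iteration 3/4 --
    RT 60: heading 84 -> 24
    BK 14.3: (29.924,-44.151) -> (16.86,-49.967) [heading=24, draw]
    LT 45: heading 24 -> 69
    -- iteration 4/4 --
    RT 60: heading 69 -> 9
    BK 14.3: (16.86,-49.967) -> (2.736,-52.204) [heading=9, draw]
    LT 45: heading 9 -> 54
  ]
]
FD 3: (2.736,-52.204) -> (4.499,-49.777) [heading=54, draw]
RT 108: heading 54 -> 306
Final: pos=(4.499,-49.777), heading=306, 9 segment(s) drawn

Answer: 4.499 -49.777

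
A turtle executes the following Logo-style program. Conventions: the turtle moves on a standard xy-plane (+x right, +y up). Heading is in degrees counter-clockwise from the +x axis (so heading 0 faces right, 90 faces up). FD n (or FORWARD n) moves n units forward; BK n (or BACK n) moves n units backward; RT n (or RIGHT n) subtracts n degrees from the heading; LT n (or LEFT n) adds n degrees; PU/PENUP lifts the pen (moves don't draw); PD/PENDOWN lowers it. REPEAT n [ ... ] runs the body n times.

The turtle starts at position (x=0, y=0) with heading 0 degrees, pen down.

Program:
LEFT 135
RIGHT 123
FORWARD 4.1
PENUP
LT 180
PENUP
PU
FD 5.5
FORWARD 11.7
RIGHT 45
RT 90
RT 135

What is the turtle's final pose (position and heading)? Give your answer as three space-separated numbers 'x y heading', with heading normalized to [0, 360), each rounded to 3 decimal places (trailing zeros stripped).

Answer: -12.814 -2.724 282

Derivation:
Executing turtle program step by step:
Start: pos=(0,0), heading=0, pen down
LT 135: heading 0 -> 135
RT 123: heading 135 -> 12
FD 4.1: (0,0) -> (4.01,0.852) [heading=12, draw]
PU: pen up
LT 180: heading 12 -> 192
PU: pen up
PU: pen up
FD 5.5: (4.01,0.852) -> (-1.369,-0.291) [heading=192, move]
FD 11.7: (-1.369,-0.291) -> (-12.814,-2.724) [heading=192, move]
RT 45: heading 192 -> 147
RT 90: heading 147 -> 57
RT 135: heading 57 -> 282
Final: pos=(-12.814,-2.724), heading=282, 1 segment(s) drawn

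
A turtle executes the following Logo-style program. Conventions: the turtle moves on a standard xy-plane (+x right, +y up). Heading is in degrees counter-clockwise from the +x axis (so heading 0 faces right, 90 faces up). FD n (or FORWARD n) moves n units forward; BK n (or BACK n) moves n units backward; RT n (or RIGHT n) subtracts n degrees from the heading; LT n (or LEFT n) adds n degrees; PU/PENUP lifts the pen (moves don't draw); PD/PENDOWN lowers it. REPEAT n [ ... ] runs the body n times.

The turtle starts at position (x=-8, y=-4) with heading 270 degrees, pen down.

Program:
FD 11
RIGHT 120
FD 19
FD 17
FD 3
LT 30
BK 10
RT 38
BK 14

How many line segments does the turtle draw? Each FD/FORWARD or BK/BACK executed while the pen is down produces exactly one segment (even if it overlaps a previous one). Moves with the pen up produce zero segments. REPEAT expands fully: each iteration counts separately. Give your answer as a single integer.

Executing turtle program step by step:
Start: pos=(-8,-4), heading=270, pen down
FD 11: (-8,-4) -> (-8,-15) [heading=270, draw]
RT 120: heading 270 -> 150
FD 19: (-8,-15) -> (-24.454,-5.5) [heading=150, draw]
FD 17: (-24.454,-5.5) -> (-39.177,3) [heading=150, draw]
FD 3: (-39.177,3) -> (-41.775,4.5) [heading=150, draw]
LT 30: heading 150 -> 180
BK 10: (-41.775,4.5) -> (-31.775,4.5) [heading=180, draw]
RT 38: heading 180 -> 142
BK 14: (-31.775,4.5) -> (-20.743,-4.119) [heading=142, draw]
Final: pos=(-20.743,-4.119), heading=142, 6 segment(s) drawn
Segments drawn: 6

Answer: 6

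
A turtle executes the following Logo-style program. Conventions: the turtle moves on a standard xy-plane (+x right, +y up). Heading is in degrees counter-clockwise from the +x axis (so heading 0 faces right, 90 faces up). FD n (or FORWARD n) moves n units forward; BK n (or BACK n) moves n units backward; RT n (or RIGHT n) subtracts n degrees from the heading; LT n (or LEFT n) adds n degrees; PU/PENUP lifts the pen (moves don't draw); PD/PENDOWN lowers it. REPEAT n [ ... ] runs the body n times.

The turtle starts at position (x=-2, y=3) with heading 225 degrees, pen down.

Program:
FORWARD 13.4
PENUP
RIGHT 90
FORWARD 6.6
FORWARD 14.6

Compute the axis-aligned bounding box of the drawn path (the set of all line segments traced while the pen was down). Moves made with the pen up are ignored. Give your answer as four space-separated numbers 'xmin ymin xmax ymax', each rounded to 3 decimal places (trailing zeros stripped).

Answer: -11.475 -6.475 -2 3

Derivation:
Executing turtle program step by step:
Start: pos=(-2,3), heading=225, pen down
FD 13.4: (-2,3) -> (-11.475,-6.475) [heading=225, draw]
PU: pen up
RT 90: heading 225 -> 135
FD 6.6: (-11.475,-6.475) -> (-16.142,-1.808) [heading=135, move]
FD 14.6: (-16.142,-1.808) -> (-26.466,8.515) [heading=135, move]
Final: pos=(-26.466,8.515), heading=135, 1 segment(s) drawn

Segment endpoints: x in {-11.475, -2}, y in {-6.475, 3}
xmin=-11.475, ymin=-6.475, xmax=-2, ymax=3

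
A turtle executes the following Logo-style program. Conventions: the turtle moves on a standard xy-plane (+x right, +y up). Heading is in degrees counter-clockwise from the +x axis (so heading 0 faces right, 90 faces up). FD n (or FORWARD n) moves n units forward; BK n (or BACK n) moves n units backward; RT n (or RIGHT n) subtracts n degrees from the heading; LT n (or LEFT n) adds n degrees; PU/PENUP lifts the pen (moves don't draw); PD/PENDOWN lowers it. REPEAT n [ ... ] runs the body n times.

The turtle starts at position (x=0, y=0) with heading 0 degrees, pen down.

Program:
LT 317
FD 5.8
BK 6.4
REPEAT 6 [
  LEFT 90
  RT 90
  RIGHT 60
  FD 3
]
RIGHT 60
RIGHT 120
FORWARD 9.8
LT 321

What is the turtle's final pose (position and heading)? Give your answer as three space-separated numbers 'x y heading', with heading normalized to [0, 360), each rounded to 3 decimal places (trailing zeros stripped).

Answer: -7.606 7.093 98

Derivation:
Executing turtle program step by step:
Start: pos=(0,0), heading=0, pen down
LT 317: heading 0 -> 317
FD 5.8: (0,0) -> (4.242,-3.956) [heading=317, draw]
BK 6.4: (4.242,-3.956) -> (-0.439,0.409) [heading=317, draw]
REPEAT 6 [
  -- iteration 1/6 --
  LT 90: heading 317 -> 47
  RT 90: heading 47 -> 317
  RT 60: heading 317 -> 257
  FD 3: (-0.439,0.409) -> (-1.114,-2.514) [heading=257, draw]
  -- iteration 2/6 --
  LT 90: heading 257 -> 347
  RT 90: heading 347 -> 257
  RT 60: heading 257 -> 197
  FD 3: (-1.114,-2.514) -> (-3.983,-3.391) [heading=197, draw]
  -- iteration 3/6 --
  LT 90: heading 197 -> 287
  RT 90: heading 287 -> 197
  RT 60: heading 197 -> 137
  FD 3: (-3.983,-3.391) -> (-6.177,-1.345) [heading=137, draw]
  -- iteration 4/6 --
  LT 90: heading 137 -> 227
  RT 90: heading 227 -> 137
  RT 60: heading 137 -> 77
  FD 3: (-6.177,-1.345) -> (-5.502,1.578) [heading=77, draw]
  -- iteration 5/6 --
  LT 90: heading 77 -> 167
  RT 90: heading 167 -> 77
  RT 60: heading 77 -> 17
  FD 3: (-5.502,1.578) -> (-2.633,2.455) [heading=17, draw]
  -- iteration 6/6 --
  LT 90: heading 17 -> 107
  RT 90: heading 107 -> 17
  RT 60: heading 17 -> 317
  FD 3: (-2.633,2.455) -> (-0.439,0.409) [heading=317, draw]
]
RT 60: heading 317 -> 257
RT 120: heading 257 -> 137
FD 9.8: (-0.439,0.409) -> (-7.606,7.093) [heading=137, draw]
LT 321: heading 137 -> 98
Final: pos=(-7.606,7.093), heading=98, 9 segment(s) drawn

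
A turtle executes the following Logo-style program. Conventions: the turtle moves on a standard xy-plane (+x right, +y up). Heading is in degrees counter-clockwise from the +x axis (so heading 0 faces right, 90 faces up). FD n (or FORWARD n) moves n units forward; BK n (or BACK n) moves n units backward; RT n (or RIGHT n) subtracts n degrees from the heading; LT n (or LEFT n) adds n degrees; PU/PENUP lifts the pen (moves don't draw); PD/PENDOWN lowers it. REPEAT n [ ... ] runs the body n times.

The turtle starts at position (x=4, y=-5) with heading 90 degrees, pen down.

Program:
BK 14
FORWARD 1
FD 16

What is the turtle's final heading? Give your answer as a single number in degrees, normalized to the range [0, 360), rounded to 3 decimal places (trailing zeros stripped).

Executing turtle program step by step:
Start: pos=(4,-5), heading=90, pen down
BK 14: (4,-5) -> (4,-19) [heading=90, draw]
FD 1: (4,-19) -> (4,-18) [heading=90, draw]
FD 16: (4,-18) -> (4,-2) [heading=90, draw]
Final: pos=(4,-2), heading=90, 3 segment(s) drawn

Answer: 90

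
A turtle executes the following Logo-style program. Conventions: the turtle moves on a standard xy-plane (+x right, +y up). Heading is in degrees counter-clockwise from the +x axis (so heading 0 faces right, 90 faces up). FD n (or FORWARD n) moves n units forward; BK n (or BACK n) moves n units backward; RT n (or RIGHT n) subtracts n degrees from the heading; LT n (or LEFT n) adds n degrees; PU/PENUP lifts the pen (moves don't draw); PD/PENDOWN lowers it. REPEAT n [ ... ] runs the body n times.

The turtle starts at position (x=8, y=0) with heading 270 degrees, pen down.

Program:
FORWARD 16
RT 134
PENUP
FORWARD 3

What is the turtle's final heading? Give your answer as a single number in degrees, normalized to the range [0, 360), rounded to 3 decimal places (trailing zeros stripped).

Answer: 136

Derivation:
Executing turtle program step by step:
Start: pos=(8,0), heading=270, pen down
FD 16: (8,0) -> (8,-16) [heading=270, draw]
RT 134: heading 270 -> 136
PU: pen up
FD 3: (8,-16) -> (5.842,-13.916) [heading=136, move]
Final: pos=(5.842,-13.916), heading=136, 1 segment(s) drawn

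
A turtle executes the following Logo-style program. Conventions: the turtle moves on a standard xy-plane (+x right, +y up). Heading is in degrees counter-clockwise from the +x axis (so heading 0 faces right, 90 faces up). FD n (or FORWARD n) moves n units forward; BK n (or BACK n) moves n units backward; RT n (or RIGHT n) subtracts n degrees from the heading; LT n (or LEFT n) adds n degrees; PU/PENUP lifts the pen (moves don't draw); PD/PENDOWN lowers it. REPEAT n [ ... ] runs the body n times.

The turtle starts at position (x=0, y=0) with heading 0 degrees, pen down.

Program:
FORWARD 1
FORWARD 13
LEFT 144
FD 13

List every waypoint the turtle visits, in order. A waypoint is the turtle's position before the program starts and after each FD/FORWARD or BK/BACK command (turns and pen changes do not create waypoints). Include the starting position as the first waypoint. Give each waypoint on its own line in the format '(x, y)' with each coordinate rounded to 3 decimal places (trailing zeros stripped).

Answer: (0, 0)
(1, 0)
(14, 0)
(3.483, 7.641)

Derivation:
Executing turtle program step by step:
Start: pos=(0,0), heading=0, pen down
FD 1: (0,0) -> (1,0) [heading=0, draw]
FD 13: (1,0) -> (14,0) [heading=0, draw]
LT 144: heading 0 -> 144
FD 13: (14,0) -> (3.483,7.641) [heading=144, draw]
Final: pos=(3.483,7.641), heading=144, 3 segment(s) drawn
Waypoints (4 total):
(0, 0)
(1, 0)
(14, 0)
(3.483, 7.641)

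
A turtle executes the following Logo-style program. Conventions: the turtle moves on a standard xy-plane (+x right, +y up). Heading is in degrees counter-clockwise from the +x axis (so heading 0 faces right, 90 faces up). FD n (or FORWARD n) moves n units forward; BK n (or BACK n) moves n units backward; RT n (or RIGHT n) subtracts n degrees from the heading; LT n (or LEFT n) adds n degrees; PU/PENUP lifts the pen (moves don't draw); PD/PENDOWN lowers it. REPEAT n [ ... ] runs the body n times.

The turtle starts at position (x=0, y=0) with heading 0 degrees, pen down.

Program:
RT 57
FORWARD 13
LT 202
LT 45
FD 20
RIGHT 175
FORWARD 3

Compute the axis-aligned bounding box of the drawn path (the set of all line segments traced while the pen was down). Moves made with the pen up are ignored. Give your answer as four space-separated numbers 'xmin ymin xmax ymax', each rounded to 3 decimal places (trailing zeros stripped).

Executing turtle program step by step:
Start: pos=(0,0), heading=0, pen down
RT 57: heading 0 -> 303
FD 13: (0,0) -> (7.08,-10.903) [heading=303, draw]
LT 202: heading 303 -> 145
LT 45: heading 145 -> 190
FD 20: (7.08,-10.903) -> (-12.616,-14.376) [heading=190, draw]
RT 175: heading 190 -> 15
FD 3: (-12.616,-14.376) -> (-9.718,-13.599) [heading=15, draw]
Final: pos=(-9.718,-13.599), heading=15, 3 segment(s) drawn

Segment endpoints: x in {-12.616, -9.718, 0, 7.08}, y in {-14.376, -13.599, -10.903, 0}
xmin=-12.616, ymin=-14.376, xmax=7.08, ymax=0

Answer: -12.616 -14.376 7.08 0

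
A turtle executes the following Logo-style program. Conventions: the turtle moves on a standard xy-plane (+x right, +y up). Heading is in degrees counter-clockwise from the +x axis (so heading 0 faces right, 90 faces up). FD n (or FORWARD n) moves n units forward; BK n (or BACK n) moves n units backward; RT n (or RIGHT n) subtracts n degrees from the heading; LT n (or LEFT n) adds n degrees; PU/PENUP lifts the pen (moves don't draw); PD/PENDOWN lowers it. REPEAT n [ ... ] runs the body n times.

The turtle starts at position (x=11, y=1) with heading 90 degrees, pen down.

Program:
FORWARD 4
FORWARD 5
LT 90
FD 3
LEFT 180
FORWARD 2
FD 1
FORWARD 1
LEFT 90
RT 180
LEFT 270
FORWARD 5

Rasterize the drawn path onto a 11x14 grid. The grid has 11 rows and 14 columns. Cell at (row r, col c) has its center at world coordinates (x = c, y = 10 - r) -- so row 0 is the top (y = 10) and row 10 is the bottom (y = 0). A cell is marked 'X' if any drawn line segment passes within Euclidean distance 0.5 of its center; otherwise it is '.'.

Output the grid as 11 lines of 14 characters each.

Answer: .......XXXXXX.
...........X..
...........X..
...........X..
...........X..
...........X..
...........X..
...........X..
...........X..
...........X..
..............

Derivation:
Segment 0: (11,1) -> (11,5)
Segment 1: (11,5) -> (11,10)
Segment 2: (11,10) -> (8,10)
Segment 3: (8,10) -> (10,10)
Segment 4: (10,10) -> (11,10)
Segment 5: (11,10) -> (12,10)
Segment 6: (12,10) -> (7,10)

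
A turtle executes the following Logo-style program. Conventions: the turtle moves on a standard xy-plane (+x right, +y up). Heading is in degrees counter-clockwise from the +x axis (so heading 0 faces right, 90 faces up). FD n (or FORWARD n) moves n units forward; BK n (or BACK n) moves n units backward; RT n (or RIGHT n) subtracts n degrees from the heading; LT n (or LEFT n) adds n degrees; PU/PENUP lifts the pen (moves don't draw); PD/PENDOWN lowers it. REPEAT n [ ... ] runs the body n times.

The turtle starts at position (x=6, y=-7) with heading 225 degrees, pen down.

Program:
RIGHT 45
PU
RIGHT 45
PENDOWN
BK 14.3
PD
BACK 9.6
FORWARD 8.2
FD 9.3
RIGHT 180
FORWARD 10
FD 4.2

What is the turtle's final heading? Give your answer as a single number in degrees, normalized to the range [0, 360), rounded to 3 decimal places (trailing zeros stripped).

Answer: 315

Derivation:
Executing turtle program step by step:
Start: pos=(6,-7), heading=225, pen down
RT 45: heading 225 -> 180
PU: pen up
RT 45: heading 180 -> 135
PD: pen down
BK 14.3: (6,-7) -> (16.112,-17.112) [heading=135, draw]
PD: pen down
BK 9.6: (16.112,-17.112) -> (22.9,-23.9) [heading=135, draw]
FD 8.2: (22.9,-23.9) -> (17.102,-18.102) [heading=135, draw]
FD 9.3: (17.102,-18.102) -> (10.525,-11.525) [heading=135, draw]
RT 180: heading 135 -> 315
FD 10: (10.525,-11.525) -> (17.597,-18.597) [heading=315, draw]
FD 4.2: (17.597,-18.597) -> (20.566,-21.566) [heading=315, draw]
Final: pos=(20.566,-21.566), heading=315, 6 segment(s) drawn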